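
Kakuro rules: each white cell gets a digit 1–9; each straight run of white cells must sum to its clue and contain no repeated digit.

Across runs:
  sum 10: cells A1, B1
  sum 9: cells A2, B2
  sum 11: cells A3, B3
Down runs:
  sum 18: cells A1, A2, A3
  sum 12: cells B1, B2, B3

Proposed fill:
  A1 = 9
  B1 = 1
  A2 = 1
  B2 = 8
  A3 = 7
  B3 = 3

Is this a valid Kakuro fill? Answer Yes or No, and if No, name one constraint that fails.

No — the across run A3–B3 sums to 10, not 11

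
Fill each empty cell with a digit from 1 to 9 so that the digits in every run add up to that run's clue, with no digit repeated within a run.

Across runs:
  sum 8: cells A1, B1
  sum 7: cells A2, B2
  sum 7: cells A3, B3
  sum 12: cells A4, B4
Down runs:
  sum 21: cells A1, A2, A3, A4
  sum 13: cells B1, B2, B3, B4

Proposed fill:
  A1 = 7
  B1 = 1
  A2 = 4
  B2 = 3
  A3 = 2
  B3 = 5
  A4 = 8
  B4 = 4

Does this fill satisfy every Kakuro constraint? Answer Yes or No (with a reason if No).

Yes

Across: 7+1=8; 4+3=7; 2+5=7; 8+4=12. Down: 7+4+2+8=21; 1+3+5+4=13. No digit repeats within any run.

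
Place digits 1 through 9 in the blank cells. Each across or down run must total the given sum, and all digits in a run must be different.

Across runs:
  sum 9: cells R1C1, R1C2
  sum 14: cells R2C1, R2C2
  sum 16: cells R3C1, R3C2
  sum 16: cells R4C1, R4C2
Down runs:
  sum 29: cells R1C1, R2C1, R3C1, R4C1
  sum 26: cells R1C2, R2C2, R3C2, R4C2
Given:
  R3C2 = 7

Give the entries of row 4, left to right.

7 9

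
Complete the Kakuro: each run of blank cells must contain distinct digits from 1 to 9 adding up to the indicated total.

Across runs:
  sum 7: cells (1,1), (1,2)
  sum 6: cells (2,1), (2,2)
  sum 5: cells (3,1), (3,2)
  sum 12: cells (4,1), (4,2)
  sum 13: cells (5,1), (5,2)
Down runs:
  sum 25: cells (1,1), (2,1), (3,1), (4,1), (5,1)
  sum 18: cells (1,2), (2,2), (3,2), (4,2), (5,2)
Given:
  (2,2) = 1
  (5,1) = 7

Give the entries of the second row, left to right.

(2,1) = 6 − 1 = 5 completes the 6 across.
(5,2) = 13 − 7 = 6 completes the 13 across.
Nothing is forced directly, so branch on (4,2), whose candidates are 4 or 5. If (4,2) = 5: then (4,1) would have to be in {7} for the 12 across but in {1,2,3,4,6,8,9} for the 25 down — contradiction. So (4,2) = 4.
(3,2) = 2: the only remaining digit allowed by both the 5 across and the 18 down.
(4,1) = 12 − 4 = 8 completes the 12 across.
(1,2) = 18 − 13 = 5 completes the 18 down.
(3,1) = 5 − 2 = 3 completes the 5 across.
(1,1) = 7 − 5 = 2 completes the 7 across.

5, 1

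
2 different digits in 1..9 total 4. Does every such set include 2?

The only way to make 4 from 2 distinct digits is {1,3}, which does not contain 2.

No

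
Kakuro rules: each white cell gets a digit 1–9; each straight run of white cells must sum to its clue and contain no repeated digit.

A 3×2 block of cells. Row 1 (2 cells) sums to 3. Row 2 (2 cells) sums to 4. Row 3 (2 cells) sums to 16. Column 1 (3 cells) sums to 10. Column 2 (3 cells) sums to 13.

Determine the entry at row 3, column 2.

3 in 2 cells must be {1,2}; 4 in 2 cells must be {1,3}; 16 in 2 cells must be {7,9}.
The 16 across and the 10 down share only 7, so (3,1) = 7.
(3,2) = 16 − 7 = 9 completes the 16 across.
Given what's placed, (1,2) must be 1 to fit the 3 across and 13 down.
(2,1) = 1: the only remaining digit allowed by both the 4 across and the 10 down.
(2,2) = 4 − 1 = 3 completes the 4 across.
(1,1) = 3 − 1 = 2 completes the 3 across.

9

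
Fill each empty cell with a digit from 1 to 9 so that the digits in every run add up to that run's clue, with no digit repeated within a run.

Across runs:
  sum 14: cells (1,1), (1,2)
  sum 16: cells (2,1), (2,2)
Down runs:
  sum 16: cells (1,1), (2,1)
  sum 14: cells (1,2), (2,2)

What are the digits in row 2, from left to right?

7 9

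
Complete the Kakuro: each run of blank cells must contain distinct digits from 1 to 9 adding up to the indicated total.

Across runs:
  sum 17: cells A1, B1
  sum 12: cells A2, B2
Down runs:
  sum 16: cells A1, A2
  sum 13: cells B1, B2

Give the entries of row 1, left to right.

9 8

17 in 2 cells must be {8,9}; 16 in 2 cells must be {7,9}.
The 17 across and the 16 down share only 9, so A1 = 9.
B1 = 17 − 9 = 8 completes the 17 across.
A2 = 16 − 9 = 7 completes the 16 down.
B2 = 12 − 7 = 5 completes the 12 across.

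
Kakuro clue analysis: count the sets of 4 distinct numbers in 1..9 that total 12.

2

4 distinct digits from 1–9 sum between 10 and 30.
Enumerating: {1,2,3,6}, {1,2,4,5}.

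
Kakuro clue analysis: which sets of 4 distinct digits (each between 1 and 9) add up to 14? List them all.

{1,2,3,8}; {1,2,4,7}; {1,2,5,6}; {1,3,4,6}; {2,3,4,5}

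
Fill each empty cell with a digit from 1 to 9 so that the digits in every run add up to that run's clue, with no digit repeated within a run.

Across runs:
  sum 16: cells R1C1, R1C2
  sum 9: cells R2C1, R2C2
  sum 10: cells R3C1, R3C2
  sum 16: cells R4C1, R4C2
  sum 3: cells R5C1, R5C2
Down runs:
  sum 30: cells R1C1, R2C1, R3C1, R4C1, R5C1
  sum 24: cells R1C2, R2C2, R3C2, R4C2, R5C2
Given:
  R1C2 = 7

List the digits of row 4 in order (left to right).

7, 9

16 in 2 cells must be {7,9}; 3 in 2 cells must be {1,2}.
R1C1 = 16 − 7 = 9 completes the 16 across.
R4C1 = 7: the only remaining digit allowed by both the 16 across and the 30 down.
R4C2 = 16 − 7 = 9 completes the 16 across.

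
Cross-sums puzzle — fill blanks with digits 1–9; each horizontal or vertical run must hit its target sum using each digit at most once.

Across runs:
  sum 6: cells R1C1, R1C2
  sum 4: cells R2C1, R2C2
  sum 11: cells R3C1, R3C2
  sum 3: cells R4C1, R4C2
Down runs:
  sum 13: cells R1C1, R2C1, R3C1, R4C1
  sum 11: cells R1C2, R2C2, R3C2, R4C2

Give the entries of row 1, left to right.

4 2

4 in 2 cells must be {1,3}; 3 in 2 cells must be {1,2}; 11 in 4 cells must be {1,2,3,5}.
Nothing is forced directly, so branch on R2C1, whose candidates are 1 or 3. If R2C1 = 3: that forces R2C2 = 1, R4C2 = 2, R1C2 = 5, R3C2 = 3, R4C1 = 1, after which R1C1 would have to be in {1} for the 6 across but in {2,4,5,7} for the 13 down — contradiction. So R2C1 = 1.
R2C2 = 4 − 1 = 3 completes the 4 across.
Given what's placed, R4C1 must be 2 to fit the 3 across and 13 down.
R4C2 = 3 − 2 = 1 completes the 3 across.
R1C1 = 4: the only remaining digit allowed by both the 6 across and the 13 down.
R1C2 = 6 − 4 = 2 completes the 6 across.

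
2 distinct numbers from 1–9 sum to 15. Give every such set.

2 distinct digits from 1–9 sum between 3 and 17.

{6,9}; {7,8}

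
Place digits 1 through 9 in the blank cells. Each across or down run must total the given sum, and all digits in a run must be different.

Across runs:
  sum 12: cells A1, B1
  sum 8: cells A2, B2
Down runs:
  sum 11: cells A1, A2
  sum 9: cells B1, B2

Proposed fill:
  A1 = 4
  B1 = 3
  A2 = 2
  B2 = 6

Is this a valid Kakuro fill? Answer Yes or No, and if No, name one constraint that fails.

No — the across run A1–B1 sums to 7, not 12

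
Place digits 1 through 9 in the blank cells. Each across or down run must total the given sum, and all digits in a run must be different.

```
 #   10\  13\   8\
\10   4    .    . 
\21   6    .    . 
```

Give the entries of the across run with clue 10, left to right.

4 5 1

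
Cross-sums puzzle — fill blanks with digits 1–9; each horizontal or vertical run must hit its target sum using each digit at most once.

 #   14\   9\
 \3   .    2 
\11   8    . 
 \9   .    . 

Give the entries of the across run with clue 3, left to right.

1, 2

3 in 2 cells must be {1,2}.
R1C1 = 3 − 2 = 1 completes the 3 across.
R2C2 = 11 − 8 = 3 completes the 11 across.
R3C1 = 14 − 9 = 5 completes the 14 down.
R3C2 = 9 − 5 = 4 completes the 9 across.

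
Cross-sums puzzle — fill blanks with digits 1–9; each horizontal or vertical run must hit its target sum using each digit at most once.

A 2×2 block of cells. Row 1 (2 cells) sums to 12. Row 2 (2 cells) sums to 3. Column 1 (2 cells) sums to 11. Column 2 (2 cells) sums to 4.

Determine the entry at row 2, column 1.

2

3 in 2 cells must be {1,2}; 4 in 2 cells must be {1,3}.
The 12 across and the 4 down share only 3, so (1,2) = 3.
The 3 across and the 11 down share only 2, so (2,1) = 2.
(2,2) = 3 − 2 = 1 completes the 3 across.
(1,1) = 12 − 3 = 9 completes the 12 across.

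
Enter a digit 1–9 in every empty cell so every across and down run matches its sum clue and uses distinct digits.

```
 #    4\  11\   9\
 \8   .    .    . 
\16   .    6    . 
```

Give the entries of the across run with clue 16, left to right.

4 in 2 cells must be {1,3}.
R1C2 = 11 − 6 = 5 completes the 11 down.
Given what's placed, R1C1 must be 1 to fit the 8 across and 4 down.
R1C3 = 8 − 6 = 2 completes the 8 across.
R2C1 = 4 − 1 = 3 completes the 4 down.
R2C3 = 16 − 9 = 7 completes the 16 across.

3 6 7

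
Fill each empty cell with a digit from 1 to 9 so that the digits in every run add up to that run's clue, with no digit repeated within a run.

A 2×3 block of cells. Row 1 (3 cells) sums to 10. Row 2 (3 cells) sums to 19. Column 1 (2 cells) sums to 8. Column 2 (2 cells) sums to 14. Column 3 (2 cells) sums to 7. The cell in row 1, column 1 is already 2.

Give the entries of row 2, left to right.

Given what's placed, (1,2) must be 5 to fit the 10 across and 14 down.
(1,3) = 10 − 7 = 3 completes the 10 across.
(2,1) = 8 − 2 = 6 completes the 8 down.
(2,2) = 14 − 5 = 9 completes the 14 down.
(2,3) = 19 − 15 = 4 completes the 19 across.

6 9 4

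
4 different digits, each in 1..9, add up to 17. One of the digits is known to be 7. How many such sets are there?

4 distinct digits from 1–9 sum between 10 and 30.
Keeping only sets containing 7.
Enumerating: {1,3,6,7}, {1,4,5,7}, {2,3,5,7}.

3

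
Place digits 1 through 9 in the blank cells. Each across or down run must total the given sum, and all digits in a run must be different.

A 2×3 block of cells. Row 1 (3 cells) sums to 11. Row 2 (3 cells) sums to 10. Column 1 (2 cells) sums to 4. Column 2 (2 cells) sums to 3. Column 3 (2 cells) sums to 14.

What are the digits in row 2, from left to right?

4 in 2 cells must be {1,3}; 3 in 2 cells must be {1,2}.
Nothing is forced directly, so branch on (2,3), whose candidates are 5 or 6. If (2,3) = 5: then (1,3) would have to be in {1,2,3,4,5,6,7,8} for the 11 across but in {9} for the 14 down — contradiction. So (2,3) = 6.
(1,3) = 14 − 6 = 8 completes the 14 down.
Given what's placed, (2,2) must be 1 to fit the 10 across and 3 down.
(1,1) = 1: the only remaining digit allowed by both the 11 across and the 4 down.
(1,2) = 11 − 9 = 2 completes the 11 across.
(2,1) = 10 − 7 = 3 completes the 10 across.

3 1 6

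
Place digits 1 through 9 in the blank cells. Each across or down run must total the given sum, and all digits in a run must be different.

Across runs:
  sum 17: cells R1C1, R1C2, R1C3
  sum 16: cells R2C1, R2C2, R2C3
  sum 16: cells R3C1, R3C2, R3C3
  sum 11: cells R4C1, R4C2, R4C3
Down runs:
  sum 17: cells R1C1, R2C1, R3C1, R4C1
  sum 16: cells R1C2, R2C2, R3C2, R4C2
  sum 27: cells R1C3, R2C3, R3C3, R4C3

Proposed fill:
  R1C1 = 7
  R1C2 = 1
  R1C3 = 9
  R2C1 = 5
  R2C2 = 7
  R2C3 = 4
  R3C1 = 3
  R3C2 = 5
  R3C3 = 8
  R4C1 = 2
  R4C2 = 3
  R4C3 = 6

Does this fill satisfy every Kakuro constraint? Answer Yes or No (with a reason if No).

Across: 7+1+9=17; 5+7+4=16; 3+5+8=16; 2+3+6=11. Down: 7+5+3+2=17; 1+7+5+3=16; 9+4+8+6=27. No digit repeats within any run.

Yes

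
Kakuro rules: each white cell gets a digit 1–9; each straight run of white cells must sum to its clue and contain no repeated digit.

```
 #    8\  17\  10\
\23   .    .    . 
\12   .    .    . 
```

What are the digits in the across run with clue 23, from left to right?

6 8 9

23 in 3 cells must be {6,8,9}; 17 in 2 cells must be {8,9}.
The 23 across and the 8 down share only 6, so R1C1 = 6.
R2C1 = 8 − 6 = 2 completes the 8 down.
Given what's placed, R2C2 must be 9 to fit the 12 across and 17 down.
R2C3 = 12 − 11 = 1 completes the 12 across.
R1C2 = 17 − 9 = 8 completes the 17 down.
R1C3 = 23 − 14 = 9 completes the 23 across.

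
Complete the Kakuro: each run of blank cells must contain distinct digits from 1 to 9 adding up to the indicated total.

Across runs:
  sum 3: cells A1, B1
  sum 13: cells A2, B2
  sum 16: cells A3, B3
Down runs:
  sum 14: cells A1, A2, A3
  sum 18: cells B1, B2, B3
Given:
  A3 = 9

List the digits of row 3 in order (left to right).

3 in 2 cells must be {1,2}; 16 in 2 cells must be {7,9}.
A2 = 4: the only remaining digit allowed by both the 13 across and the 14 down.
B2 = 13 − 4 = 9 completes the 13 across.
B3 = 16 − 9 = 7 completes the 16 across.
A1 = 14 − 13 = 1 completes the 14 down.
B1 = 3 − 1 = 2 completes the 3 across.

9, 7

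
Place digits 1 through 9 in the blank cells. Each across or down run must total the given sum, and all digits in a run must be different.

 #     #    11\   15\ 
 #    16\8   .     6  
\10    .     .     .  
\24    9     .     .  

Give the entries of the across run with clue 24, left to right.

9 8 7

24 in 3 cells must be {7,8,9}; 16 in 2 cells must be {7,9}.
R1C2 = 8 − 6 = 2 completes the 8 across.
R2C1 = 16 − 9 = 7 completes the 16 down.
Given what's placed, R2C2 must be 1 to fit the 10 across and 11 down.
R2C3 = 10 − 8 = 2 completes the 10 across.
R3C2 = 11 − 3 = 8 completes the 11 down.
R3C3 = 24 − 17 = 7 completes the 24 across.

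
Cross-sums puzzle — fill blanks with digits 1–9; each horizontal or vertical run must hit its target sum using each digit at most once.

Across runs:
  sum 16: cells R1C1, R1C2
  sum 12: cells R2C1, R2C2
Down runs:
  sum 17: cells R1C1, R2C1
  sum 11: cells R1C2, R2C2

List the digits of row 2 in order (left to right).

16 in 2 cells must be {7,9}; 17 in 2 cells must be {8,9}.
The 16 across and the 17 down share only 9, so R1C1 = 9.
R1C2 = 16 − 9 = 7 completes the 16 across.
R2C1 = 17 − 9 = 8 completes the 17 down.
R2C2 = 12 − 8 = 4 completes the 12 across.

8, 4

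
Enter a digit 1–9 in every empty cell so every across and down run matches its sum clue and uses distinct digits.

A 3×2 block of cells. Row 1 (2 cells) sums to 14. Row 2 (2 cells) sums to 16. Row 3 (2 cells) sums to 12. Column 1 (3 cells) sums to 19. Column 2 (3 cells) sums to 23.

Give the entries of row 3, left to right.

16 in 2 cells must be {7,9}; 23 in 3 cells must be {6,8,9}.
The 16 across and the 23 down share only 9, so (2,2) = 9.
Given what's placed, (3,2) must be 8 to fit the 12 across and 23 down.
(1,2) = 23 − 17 = 6 completes the 23 down.
(2,1) = 16 − 9 = 7 completes the 16 across.
(3,1) = 12 − 8 = 4 completes the 12 across.
(1,1) = 14 − 6 = 8 completes the 14 across.

4, 8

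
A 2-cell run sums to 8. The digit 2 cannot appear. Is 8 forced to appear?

Counterexample: {1,7} sums to 8 under that restriction without using 8.

No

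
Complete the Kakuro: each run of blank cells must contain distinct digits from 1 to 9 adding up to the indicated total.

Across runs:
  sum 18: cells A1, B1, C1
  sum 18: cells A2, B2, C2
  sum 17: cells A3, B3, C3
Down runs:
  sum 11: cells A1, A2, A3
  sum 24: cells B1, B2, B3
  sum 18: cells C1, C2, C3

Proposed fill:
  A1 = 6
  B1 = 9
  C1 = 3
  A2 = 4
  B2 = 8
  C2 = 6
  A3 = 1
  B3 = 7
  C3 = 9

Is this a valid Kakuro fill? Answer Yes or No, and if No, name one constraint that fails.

Yes

Across: 6+9+3=18; 4+8+6=18; 1+7+9=17. Down: 6+4+1=11; 9+8+7=24; 3+6+9=18. No digit repeats within any run.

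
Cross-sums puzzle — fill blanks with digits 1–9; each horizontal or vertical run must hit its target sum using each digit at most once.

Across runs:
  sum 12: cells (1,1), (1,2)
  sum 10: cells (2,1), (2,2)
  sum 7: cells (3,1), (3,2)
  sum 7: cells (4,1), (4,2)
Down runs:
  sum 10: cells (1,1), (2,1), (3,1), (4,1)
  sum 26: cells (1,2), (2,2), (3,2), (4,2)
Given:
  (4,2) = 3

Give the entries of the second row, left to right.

2 8

10 in 4 cells must be {1,2,3,4}.
(3,2) = 6: the only remaining digit allowed by both the 7 across and the 26 down.
(4,1) = 7 − 3 = 4 completes the 7 across.
Given what's placed, (1,1) must be 3 to fit the 12 across and 10 down.
(1,2) = 12 − 3 = 9 completes the 12 across.
(2,2) = 26 − 18 = 8 completes the 26 down.
(3,1) = 7 − 6 = 1 completes the 7 across.
(2,1) = 10 − 8 = 2 completes the 10 across.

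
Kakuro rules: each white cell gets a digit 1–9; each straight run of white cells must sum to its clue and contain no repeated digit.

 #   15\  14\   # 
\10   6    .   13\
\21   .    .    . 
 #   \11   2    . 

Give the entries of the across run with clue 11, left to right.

2 9

R1C2 = 10 − 6 = 4 completes the 10 across.
R2C1 = 15 − 6 = 9 completes the 15 down.
R2C2 = 14 − 6 = 8 completes the 14 down.
R2C3 = 21 − 17 = 4 completes the 21 across.
R3C3 = 11 − 2 = 9 completes the 11 across.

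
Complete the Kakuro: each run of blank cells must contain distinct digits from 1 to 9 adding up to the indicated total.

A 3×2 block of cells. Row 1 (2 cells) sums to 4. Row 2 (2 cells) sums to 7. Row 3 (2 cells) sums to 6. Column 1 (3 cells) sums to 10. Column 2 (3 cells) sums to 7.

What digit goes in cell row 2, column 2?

4 in 2 cells must be {1,3}; 7 in 3 cells must be {1,2,4}.
The 4 across and the 7 down share only 1, so (1,2) = 1.
(1,1) = 4 − 1 = 3 completes the 4 across.
Nothing is forced directly, so branch on (2,2), whose candidates are 2 or 4. If (2,2) = 4: then (2,1) would have to be in {3} for the 7 across but in {1,2,5,6} for the 10 down — contradiction. So (2,2) = 2.
(2,1) = 7 − 2 = 5 completes the 7 across.
(3,1) = 10 − 8 = 2 completes the 10 down.
(3,2) = 6 − 2 = 4 completes the 6 across.

2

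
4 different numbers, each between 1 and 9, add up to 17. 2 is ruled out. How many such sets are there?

4 distinct digits from 1–9 sum between 10 and 30.
Dropping sets that contain 2.
Enumerating: {1,3,4,9}, {1,3,5,8}, {1,3,6,7}, {1,4,5,7}.

4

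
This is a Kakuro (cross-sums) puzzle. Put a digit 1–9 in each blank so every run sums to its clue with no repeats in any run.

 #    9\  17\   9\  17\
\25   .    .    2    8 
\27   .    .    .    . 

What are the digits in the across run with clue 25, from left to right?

6, 9, 2, 8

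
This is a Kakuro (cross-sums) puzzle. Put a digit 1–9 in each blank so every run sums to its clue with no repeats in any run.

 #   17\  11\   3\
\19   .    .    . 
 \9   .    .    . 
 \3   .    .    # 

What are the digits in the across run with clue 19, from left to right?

9 8 2

3 in 2 cells must be {1,2}.
Only 2 fits R1C3 under both its across sum 19 and down sum 3.
R2C3 = 3 − 2 = 1 completes the 3 down.
Given what's placed, R1C2 must be 8 to fit the 19 across and 11 down.
R2C2 = 2: the only remaining digit allowed by both the 9 across and the 11 down.
R3C2 = 11 − 10 = 1 completes the 11 down.
R1C1 = 19 − 10 = 9 completes the 19 across.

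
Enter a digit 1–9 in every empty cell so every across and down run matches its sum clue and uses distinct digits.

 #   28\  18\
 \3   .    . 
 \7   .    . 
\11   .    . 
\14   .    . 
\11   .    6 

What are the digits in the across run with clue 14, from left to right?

3 in 2 cells must be {1,2}.
Given what's placed, R4C2 must be 5 to fit the 14 across and 18 down.
R5C1 = 11 − 6 = 5 completes the 11 across.
R4C1 = 14 − 5 = 9 completes the 14 across.

9 5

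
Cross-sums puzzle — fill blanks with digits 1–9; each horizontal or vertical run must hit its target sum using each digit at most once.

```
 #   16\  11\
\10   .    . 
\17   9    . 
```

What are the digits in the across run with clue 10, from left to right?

7, 3

17 in 2 cells must be {8,9}; 16 in 2 cells must be {7,9}.
R1C1 = 16 − 9 = 7 completes the 16 down.
R1C2 = 10 − 7 = 3 completes the 10 across.
R2C2 = 17 − 9 = 8 completes the 17 across.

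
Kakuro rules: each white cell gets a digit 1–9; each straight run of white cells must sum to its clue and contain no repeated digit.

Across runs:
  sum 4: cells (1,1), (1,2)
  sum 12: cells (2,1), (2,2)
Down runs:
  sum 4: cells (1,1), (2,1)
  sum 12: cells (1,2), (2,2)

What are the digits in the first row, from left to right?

1 3

4 in 2 cells must be {1,3}.
The 4 across and the 12 down share only 3, so (1,2) = 3.
The 12 across and the 4 down share only 3, so (2,1) = 3.
(2,2) = 12 − 3 = 9 completes the 12 across.
(1,1) = 4 − 3 = 1 completes the 4 across.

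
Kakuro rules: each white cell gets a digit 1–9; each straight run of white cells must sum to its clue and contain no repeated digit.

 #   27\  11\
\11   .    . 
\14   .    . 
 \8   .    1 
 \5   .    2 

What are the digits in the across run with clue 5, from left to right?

3, 2

11 in 4 cells must be {1,2,3,5}.
Given what's placed, R2C2 must be 5 to fit the 14 across and 11 down.
R3C1 = 8 − 1 = 7 completes the 8 across.
R4C1 = 5 − 2 = 3 completes the 5 across.
R1C2 = 11 − 8 = 3 completes the 11 down.
R2C1 = 14 − 5 = 9 completes the 14 across.
R1C1 = 11 − 3 = 8 completes the 11 across.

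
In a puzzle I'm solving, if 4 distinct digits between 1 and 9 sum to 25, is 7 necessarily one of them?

Counterexample: {2,6,8,9} sums to 25 without using 7.

No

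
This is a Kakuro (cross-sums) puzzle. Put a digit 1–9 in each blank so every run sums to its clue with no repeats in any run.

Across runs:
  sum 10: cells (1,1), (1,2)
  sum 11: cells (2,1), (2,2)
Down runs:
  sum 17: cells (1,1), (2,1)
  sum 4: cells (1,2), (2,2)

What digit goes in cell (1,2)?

1

17 in 2 cells must be {8,9}; 4 in 2 cells must be {1,3}.
The 11 across and the 4 down share only 3, so (2,2) = 3.
(1,2) = 4 − 3 = 1 completes the 4 down.
(2,1) = 11 − 3 = 8 completes the 11 across.
(1,1) = 10 − 1 = 9 completes the 10 across.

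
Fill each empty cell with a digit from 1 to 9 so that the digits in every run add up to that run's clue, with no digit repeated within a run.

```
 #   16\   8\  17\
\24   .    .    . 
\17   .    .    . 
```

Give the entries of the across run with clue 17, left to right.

24 in 3 cells must be {7,8,9}; 16 in 2 cells must be {7,9}; 17 in 2 cells must be {8,9}.
The 24 across and the 8 down share only 7, so R1C2 = 7.
R2C2 = 8 − 7 = 1 completes the 8 down.
Given what's placed, R2C3 must be 9 to fit the 17 across and 17 down.
R1C1 = 9: the only remaining digit allowed by both the 24 across and the 16 down.
R1C3 = 24 − 16 = 8 completes the 24 across.
R2C1 = 17 − 10 = 7 completes the 17 across.

7 1 9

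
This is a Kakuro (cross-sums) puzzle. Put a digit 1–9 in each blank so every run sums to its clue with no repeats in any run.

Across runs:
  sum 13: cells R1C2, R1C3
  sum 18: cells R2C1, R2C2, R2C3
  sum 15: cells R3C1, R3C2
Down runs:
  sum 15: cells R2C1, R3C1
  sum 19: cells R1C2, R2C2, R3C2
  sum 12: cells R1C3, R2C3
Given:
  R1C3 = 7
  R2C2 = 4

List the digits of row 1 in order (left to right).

6 7

R1C2 = 13 − 7 = 6 completes the 13 across.
R2C3 = 12 − 7 = 5 completes the 12 down.
R3C2 = 19 − 10 = 9 completes the 19 down.
R2C1 = 18 − 9 = 9 completes the 18 across.
R3C1 = 15 − 9 = 6 completes the 15 across.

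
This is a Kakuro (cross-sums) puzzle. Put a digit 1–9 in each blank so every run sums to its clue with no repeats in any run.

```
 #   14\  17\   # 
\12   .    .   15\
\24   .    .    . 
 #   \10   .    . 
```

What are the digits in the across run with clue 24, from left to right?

9, 8, 7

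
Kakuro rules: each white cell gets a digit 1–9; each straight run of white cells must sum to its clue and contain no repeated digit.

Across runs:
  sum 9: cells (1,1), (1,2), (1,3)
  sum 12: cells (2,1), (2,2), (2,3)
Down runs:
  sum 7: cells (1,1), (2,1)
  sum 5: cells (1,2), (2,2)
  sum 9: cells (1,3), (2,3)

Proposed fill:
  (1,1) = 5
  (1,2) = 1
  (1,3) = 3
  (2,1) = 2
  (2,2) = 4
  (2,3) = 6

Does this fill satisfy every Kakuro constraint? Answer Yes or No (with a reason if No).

Yes

Across: 5+1+3=9; 2+4+6=12. Down: 5+2=7; 1+4=5; 3+6=9. No digit repeats within any run.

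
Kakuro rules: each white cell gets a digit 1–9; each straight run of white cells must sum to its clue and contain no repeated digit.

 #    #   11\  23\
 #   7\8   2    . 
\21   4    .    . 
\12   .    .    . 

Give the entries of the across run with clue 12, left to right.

23 in 3 cells must be {6,8,9}.
R1C3 = 8 − 2 = 6 completes the 8 across.
Given what's placed, R2C2 must be 8 to fit the 21 across and 11 down.
R2C3 = 21 − 12 = 9 completes the 21 across.
R3C1 = 7 − 4 = 3 completes the 7 down.
R3C2 = 11 − 10 = 1 completes the 11 down.
R3C3 = 12 − 4 = 8 completes the 12 across.

3 1 8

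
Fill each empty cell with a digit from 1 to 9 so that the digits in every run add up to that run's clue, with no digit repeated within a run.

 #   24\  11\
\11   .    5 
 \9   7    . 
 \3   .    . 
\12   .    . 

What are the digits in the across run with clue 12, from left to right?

3 in 2 cells must be {1,2}; 11 in 4 cells must be {1,2,3,5}.
R1C1 = 11 − 5 = 6 completes the 11 across.
R2C2 = 9 − 7 = 2 completes the 9 across.
Given what's placed, R3C1 must be 2 to fit the 3 across and 24 down.
R3C2 = 3 − 2 = 1 completes the 3 across.
R4C1 = 24 − 15 = 9 completes the 24 down.
R4C2 = 12 − 9 = 3 completes the 12 across.

9 3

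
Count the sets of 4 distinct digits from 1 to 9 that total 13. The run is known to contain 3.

4 distinct digits from 1–9 sum between 10 and 30.
Keeping only sets containing 3.
Enumerating: {1,2,3,7}, {1,3,4,5}.

2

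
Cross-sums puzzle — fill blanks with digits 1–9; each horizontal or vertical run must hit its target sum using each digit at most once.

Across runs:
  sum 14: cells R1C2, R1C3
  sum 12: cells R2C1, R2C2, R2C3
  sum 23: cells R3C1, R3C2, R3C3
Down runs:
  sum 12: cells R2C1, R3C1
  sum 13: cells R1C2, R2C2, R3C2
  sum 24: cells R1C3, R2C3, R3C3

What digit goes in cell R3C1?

23 in 3 cells must be {6,8,9}; 24 in 3 cells must be {7,8,9}.
Nothing is forced directly, so branch on R1C3, whose candidates are 8 or 9. If R1C3 = 8: that forces R1C2 = 6, after which R3C2 would have to be in {6,8,9} for the 23 across but in {2,3,4,5} for the 13 down — contradiction. So R1C3 = 9.
R1C2 = 14 − 9 = 5 completes the 14 across.
Given what's placed, R3C2 must be 6 to fit the 23 across and 13 down.
R3C3 = 8: the only remaining digit allowed by both the 23 across and the 24 down.
R2C2 = 13 − 11 = 2 completes the 13 down.
R2C3 = 24 − 17 = 7 completes the 24 down.
R3C1 = 23 − 14 = 9 completes the 23 across.

9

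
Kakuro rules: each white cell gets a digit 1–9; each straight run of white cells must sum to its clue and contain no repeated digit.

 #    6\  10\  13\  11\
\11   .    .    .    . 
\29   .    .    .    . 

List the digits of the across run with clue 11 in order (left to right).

1 3 5 2

11 in 4 cells must be {1,2,3,5}; 29 in 4 cells must be {5,7,8,9}.
Only 5 fits R1C3 under both its across sum 11 and down sum 13.
The 29 across and the 6 down share only 5, so R2C1 = 5.
R2C3 = 13 − 5 = 8 completes the 13 down.
R1C1 = 6 − 5 = 1 completes the 6 down.
No cell is forced outright now. R2C2 can only be 7 or 9 (the digits allowed by both its 29 across and its 10 down). If R2C2 = 9: then R1C2 would have to be in {2,3} for the 11 across but in {1} for the 10 down — contradiction. So R2C2 = 7.
R1C2 = 10 − 7 = 3 completes the 10 down.
R1C4 = 11 − 9 = 2 completes the 11 across.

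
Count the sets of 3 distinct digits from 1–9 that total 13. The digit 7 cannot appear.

5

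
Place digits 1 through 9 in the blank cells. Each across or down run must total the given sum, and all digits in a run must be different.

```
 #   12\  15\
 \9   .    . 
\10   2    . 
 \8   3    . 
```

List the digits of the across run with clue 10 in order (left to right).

2 8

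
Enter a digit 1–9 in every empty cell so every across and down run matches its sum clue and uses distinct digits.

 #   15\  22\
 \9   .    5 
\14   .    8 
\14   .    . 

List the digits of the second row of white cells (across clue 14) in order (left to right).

6 8

R1C1 = 9 − 5 = 4 completes the 9 across.
R2C1 = 14 − 8 = 6 completes the 14 across.
R3C1 = 15 − 10 = 5 completes the 15 down.
R3C2 = 14 − 5 = 9 completes the 14 across.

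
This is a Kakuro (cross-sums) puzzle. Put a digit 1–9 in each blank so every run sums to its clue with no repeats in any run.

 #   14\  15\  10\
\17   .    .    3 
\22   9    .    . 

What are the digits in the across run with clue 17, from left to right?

R1C1 = 14 − 9 = 5 completes the 14 down.
R1C2 = 17 − 8 = 9 completes the 17 across.
R2C2 = 15 − 9 = 6 completes the 15 down.
R2C3 = 22 − 15 = 7 completes the 22 across.

5 9 3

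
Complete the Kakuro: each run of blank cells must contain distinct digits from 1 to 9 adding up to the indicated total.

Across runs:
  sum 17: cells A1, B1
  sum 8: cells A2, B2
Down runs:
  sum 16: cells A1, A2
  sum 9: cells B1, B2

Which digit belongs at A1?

9

17 in 2 cells must be {8,9}; 16 in 2 cells must be {7,9}.
The 17 across and the 16 down share only 9, so A1 = 9.
B1 = 17 − 9 = 8 completes the 17 across.
A2 = 16 − 9 = 7 completes the 16 down.
B2 = 8 − 7 = 1 completes the 8 across.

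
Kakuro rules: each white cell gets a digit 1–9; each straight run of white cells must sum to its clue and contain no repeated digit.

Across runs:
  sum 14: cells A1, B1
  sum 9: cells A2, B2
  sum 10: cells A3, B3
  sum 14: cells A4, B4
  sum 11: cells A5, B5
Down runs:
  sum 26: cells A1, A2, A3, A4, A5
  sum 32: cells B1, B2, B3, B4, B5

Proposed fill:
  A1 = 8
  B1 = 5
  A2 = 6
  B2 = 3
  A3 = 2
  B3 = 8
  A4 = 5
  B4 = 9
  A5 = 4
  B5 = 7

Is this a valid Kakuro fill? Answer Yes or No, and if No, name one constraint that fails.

No — the across run A1–B1 sums to 13, not 14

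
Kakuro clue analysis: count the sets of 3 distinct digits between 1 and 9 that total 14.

3 distinct digits from 1–9 sum between 6 and 24.

8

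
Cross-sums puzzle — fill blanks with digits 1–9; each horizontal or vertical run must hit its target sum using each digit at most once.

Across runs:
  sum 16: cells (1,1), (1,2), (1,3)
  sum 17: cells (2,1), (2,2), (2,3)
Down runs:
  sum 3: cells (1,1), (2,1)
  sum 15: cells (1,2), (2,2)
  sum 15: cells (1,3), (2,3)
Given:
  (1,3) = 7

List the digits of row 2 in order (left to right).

3 in 2 cells must be {1,2}.
Given what's placed, (1,1) must be 1 to fit the 16 across and 3 down.
(1,2) = 16 − 8 = 8 completes the 16 across.
(2,1) = 3 − 1 = 2 completes the 3 down.
(2,2) = 15 − 8 = 7 completes the 15 down.
(2,3) = 17 − 9 = 8 completes the 17 across.

2, 7, 8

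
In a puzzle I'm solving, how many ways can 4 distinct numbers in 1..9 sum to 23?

4 distinct digits from 1–9 sum between 10 and 30.

9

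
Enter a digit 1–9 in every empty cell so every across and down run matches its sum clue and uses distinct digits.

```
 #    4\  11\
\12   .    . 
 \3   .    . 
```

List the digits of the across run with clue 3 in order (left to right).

3 in 2 cells must be {1,2}; 4 in 2 cells must be {1,3}.
The 12 across and the 4 down share only 3, so R1C1 = 3.
R1C2 = 12 − 3 = 9 completes the 12 across.
R2C1 = 4 − 3 = 1 completes the 4 down.
R2C2 = 3 − 1 = 2 completes the 3 across.

1 2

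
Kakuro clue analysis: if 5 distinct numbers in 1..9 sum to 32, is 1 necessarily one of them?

Counterexample: {2,6,7,8,9} sums to 32 without using 1.

No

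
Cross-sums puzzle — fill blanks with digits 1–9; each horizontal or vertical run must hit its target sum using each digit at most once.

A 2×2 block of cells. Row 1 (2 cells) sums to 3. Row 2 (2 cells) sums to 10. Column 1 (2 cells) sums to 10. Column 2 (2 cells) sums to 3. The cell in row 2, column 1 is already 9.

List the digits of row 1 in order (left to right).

1, 2

3 in 2 cells must be {1,2}.
(1,1) = 10 − 9 = 1 completes the 10 down.
(1,2) = 3 − 1 = 2 completes the 3 across.
(2,2) = 10 − 9 = 1 completes the 10 across.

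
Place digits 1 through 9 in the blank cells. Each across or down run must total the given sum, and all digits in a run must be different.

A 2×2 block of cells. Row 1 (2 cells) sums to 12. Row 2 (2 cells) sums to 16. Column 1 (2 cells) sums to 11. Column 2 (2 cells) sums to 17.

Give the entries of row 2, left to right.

16 in 2 cells must be {7,9}; 17 in 2 cells must be {8,9}.
The 16 across and the 17 down share only 9, so (2,2) = 9.
(1,2) = 17 − 9 = 8 completes the 17 down.
(2,1) = 16 − 9 = 7 completes the 16 across.
(1,1) = 12 − 8 = 4 completes the 12 across.

7 9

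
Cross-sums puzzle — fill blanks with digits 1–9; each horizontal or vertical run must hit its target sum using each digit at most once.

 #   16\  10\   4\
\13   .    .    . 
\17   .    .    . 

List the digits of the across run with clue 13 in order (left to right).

9 1 3

16 in 2 cells must be {7,9}; 4 in 2 cells must be {1,3}.
Nothing is forced directly, so branch on R1C3, whose candidates are 1 or 3. If R1C3 = 1: that forces R2C3 = 3, R2C1 = 9, after which R2C2 would have to be in {5} for the 17 across but in {1,2,3,4,6,7,8,9} for the 10 down — contradiction. So R1C3 = 3.
Given what's placed, R1C1 must be 9 to fit the 13 across and 16 down.
R1C2 = 13 − 12 = 1 completes the 13 across.
R2C1 = 16 − 9 = 7 completes the 16 down.
R2C2 = 10 − 1 = 9 completes the 10 down.
R2C3 = 17 − 16 = 1 completes the 17 across.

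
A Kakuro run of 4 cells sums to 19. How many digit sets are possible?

4 distinct digits from 1–9 sum between 10 and 30.

11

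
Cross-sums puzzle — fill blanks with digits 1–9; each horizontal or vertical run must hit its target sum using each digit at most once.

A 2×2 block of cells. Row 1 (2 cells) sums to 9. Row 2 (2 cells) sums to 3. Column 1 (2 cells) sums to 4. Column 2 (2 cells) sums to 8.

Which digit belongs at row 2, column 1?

3 in 2 cells must be {1,2}; 4 in 2 cells must be {1,3}.
The 3 across and the 4 down share only 1, so (2,1) = 1.
(2,2) = 3 − 1 = 2 completes the 3 across.
(1,1) = 4 − 1 = 3 completes the 4 down.
(1,2) = 9 − 3 = 6 completes the 9 across.

1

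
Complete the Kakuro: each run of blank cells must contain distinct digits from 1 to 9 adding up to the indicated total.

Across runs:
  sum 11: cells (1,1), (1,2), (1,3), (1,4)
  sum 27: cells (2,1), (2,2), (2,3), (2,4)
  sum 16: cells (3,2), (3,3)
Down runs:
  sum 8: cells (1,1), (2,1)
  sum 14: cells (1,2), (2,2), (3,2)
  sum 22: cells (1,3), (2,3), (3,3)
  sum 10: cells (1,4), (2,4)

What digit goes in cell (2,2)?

4

11 in 4 cells must be {1,2,3,5}; 16 in 2 cells must be {7,9}.
Only 5 fits (1,3) under both its across sum 11 and down sum 22.
Given what's placed, (3,3) must be 9 to fit the 16 across and 22 down.
(2,3) = 22 − 14 = 8 completes the 22 down.
(3,2) = 16 − 9 = 7 completes the 16 across.
No cell is forced outright now. (1,2) can only be 1 or 2 or 3 (the digits allowed by both its 11 across and its 14 down). If (1,2) = 1: that forces (2,2) = 6, after which (2,1) would have to be in {4,9} for the 27 across but in {1,2,3,5,6,7} for the 8 down — contradiction. If (1,2) = 2: then (2,2) would have to be in {3,4,6,7,9} for the 27 across but in {5} for the 14 down — contradiction. So (1,2) = 3.
(2,2) = 14 − 10 = 4 completes the 14 down.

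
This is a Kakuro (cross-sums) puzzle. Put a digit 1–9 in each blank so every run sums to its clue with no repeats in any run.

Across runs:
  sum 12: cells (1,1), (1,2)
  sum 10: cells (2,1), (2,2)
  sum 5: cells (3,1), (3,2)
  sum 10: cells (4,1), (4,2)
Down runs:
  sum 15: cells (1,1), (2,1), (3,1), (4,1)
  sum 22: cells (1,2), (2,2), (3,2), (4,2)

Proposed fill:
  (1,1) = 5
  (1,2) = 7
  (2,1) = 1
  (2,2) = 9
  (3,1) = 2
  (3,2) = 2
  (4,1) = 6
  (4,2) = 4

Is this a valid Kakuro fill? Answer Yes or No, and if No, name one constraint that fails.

No — the across run (3,1)–(3,2) sums to 4, not 5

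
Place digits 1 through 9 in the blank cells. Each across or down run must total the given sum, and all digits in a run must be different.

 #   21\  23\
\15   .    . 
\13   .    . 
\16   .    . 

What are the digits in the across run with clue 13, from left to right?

16 in 2 cells must be {7,9}; 23 in 3 cells must be {6,8,9}.
The 16 across and the 23 down share only 9, so R3C2 = 9.
R3C1 = 16 − 9 = 7 completes the 16 across.
Nothing is forced directly, so branch on R1C2, whose candidates are 6 or 8. If R1C2 = 8: then R1C1 would have to be in {7} for the 15 across but in {5,6,8,9} for the 21 down — contradiction. So R1C2 = 6.
R1C1 = 15 − 6 = 9 completes the 15 across.
R2C1 = 21 − 16 = 5 completes the 21 down.
R2C2 = 13 − 5 = 8 completes the 13 across.

5 8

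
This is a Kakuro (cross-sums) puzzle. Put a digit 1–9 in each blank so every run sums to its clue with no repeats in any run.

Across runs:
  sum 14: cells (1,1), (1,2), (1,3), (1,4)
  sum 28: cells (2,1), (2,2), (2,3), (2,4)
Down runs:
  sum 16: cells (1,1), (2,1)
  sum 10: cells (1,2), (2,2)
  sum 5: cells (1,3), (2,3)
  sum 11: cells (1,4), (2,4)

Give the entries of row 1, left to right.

7 2 1 4

16 in 2 cells must be {7,9}.
Only 7 fits (1,1) under both its across sum 14 and down sum 16.
(2,1) = 16 − 7 = 9 completes the 16 down.
Given what's placed, (2,3) must be 4 to fit the 28 across and 5 down.
(1,3) = 5 − 4 = 1 completes the 5 down.
No cell is forced outright now. (2,2) can only be 7 or 8 (the digits allowed by both its 28 across and its 10 down). If (2,2) = 7: then (1,2) would have to be in {2,4} for the 14 across but in {3} for the 10 down — contradiction. So (2,2) = 8.
(1,2) = 10 − 8 = 2 completes the 10 down.
(1,4) = 14 − 10 = 4 completes the 14 across.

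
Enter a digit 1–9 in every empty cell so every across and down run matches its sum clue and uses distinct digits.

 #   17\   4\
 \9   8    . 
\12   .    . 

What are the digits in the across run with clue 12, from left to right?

17 in 2 cells must be {8,9}; 4 in 2 cells must be {1,3}.
R1C2 = 9 − 8 = 1 completes the 9 across.
R2C1 = 17 − 8 = 9 completes the 17 down.
R2C2 = 12 − 9 = 3 completes the 12 across.

9 3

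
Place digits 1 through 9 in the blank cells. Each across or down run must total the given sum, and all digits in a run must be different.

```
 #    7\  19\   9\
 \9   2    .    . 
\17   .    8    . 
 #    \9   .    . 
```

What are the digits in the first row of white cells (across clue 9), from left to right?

2 4 3

R2C1 = 7 − 2 = 5 completes the 7 down.
R2C3 = 17 − 13 = 4 completes the 17 across.
Given what's placed, R1C3 must be 3 to fit the 9 across and 9 down.
R3C3 = 9 − 7 = 2 completes the 9 down.
R1C2 = 9 − 5 = 4 completes the 9 across.
R3C2 = 9 − 2 = 7 completes the 9 across.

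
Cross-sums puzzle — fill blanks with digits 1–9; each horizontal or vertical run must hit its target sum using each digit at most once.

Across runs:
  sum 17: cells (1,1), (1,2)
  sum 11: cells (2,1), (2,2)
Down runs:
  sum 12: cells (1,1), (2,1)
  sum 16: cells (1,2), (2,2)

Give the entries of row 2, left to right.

4, 7

17 in 2 cells must be {8,9}; 16 in 2 cells must be {7,9}.
The 17 across and the 16 down share only 9, so (1,2) = 9.
(2,2) = 16 − 9 = 7 completes the 16 down.
(1,1) = 17 − 9 = 8 completes the 17 across.
(2,1) = 11 − 7 = 4 completes the 11 across.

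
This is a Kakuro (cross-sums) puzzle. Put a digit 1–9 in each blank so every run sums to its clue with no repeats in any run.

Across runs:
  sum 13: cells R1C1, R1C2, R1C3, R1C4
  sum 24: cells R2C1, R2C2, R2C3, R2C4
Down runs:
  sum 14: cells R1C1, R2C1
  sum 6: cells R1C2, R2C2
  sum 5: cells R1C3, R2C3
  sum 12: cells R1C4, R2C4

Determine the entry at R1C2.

Nothing is forced directly, so branch on R1C1, whose candidates are 5 or 6. If R1C1 = 6: that forces R1C4 = 4, R2C1 = 8, after which R2C4 would have to be in {1,2,3,4,5,6,7,9} for the 24 across but in {8} for the 12 down — contradiction. So R1C1 = 5.
R2C1 = 14 − 5 = 9 completes the 14 down.
Nothing is forced directly, so branch on R1C4, whose candidates are 3 or 4. If R1C4 = 3: then R2C4 would have to be in {1,2,3,4,5,6,7,8} for the 24 across but in {9} for the 12 down — contradiction. So R1C4 = 4.
R1C2 = 1: the only remaining digit allowed by both the 13 across and the 6 down.
R1C3 = 13 − 10 = 3 completes the 13 across.
R2C2 = 6 − 1 = 5 completes the 6 down.
R2C3 = 5 − 3 = 2 completes the 5 down.
R2C4 = 24 − 16 = 8 completes the 24 across.

1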